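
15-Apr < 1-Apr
False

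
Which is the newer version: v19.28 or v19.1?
v19.28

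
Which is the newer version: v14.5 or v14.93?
v14.93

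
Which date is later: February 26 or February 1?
February 26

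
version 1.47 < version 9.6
True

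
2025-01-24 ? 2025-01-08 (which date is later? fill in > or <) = >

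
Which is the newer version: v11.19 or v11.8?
v11.19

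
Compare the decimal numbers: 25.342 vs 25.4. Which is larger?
25.4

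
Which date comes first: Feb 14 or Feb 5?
Feb 5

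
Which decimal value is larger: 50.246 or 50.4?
50.4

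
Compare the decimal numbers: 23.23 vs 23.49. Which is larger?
23.49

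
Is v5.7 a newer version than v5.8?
No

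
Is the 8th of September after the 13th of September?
No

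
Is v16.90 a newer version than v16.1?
Yes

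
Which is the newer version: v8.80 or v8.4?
v8.80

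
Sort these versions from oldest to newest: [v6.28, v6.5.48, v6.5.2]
[v6.5.2, v6.5.48, v6.28]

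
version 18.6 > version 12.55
True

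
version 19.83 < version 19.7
False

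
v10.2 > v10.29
False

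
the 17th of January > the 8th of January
True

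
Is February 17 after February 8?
Yes. Day 17 comes after day 8 in February — this is a date comparison, not a decimal one (the decimal 2.17 would be smaller than 2.8).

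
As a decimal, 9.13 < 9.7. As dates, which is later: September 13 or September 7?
September 13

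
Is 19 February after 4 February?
Yes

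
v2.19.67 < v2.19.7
False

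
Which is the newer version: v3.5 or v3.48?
v3.48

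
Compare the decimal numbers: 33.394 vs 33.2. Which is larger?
33.394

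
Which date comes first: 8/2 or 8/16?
8/2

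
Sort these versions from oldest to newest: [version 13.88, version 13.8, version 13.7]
[version 13.7, version 13.8, version 13.88]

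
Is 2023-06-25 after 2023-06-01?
Yes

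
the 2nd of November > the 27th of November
False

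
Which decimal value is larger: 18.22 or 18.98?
18.98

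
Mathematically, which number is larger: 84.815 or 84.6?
84.815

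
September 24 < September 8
False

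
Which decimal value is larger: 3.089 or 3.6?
3.6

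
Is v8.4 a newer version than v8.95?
No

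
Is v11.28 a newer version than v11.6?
Yes. Version numbers are compared segment by segment as integers, not as decimals: minor version 28 > 6, so v11.28 > v11.6 (even though the decimal 11.28 < 11.6).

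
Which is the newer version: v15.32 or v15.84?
v15.84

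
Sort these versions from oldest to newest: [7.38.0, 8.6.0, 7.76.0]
[7.38.0, 7.76.0, 8.6.0]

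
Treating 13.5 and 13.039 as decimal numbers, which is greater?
13.5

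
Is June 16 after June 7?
Yes. Day 16 comes after day 7 in June — this is a date comparison, not a decimal one (the decimal 6.16 would be smaller than 6.7).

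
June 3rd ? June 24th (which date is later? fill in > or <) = <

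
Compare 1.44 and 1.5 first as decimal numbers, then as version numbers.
As decimals: 1.44 < 1.5. As versions: v1.44 > v1.5 (minor version 44 > 5).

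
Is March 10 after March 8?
Yes. Day 10 comes after day 8 in March — this is a date comparison, not a decimal one (the decimal 3.10 would be smaller than 3.8).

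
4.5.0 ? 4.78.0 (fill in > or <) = <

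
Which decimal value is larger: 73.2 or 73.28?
73.28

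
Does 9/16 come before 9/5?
No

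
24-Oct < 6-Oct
False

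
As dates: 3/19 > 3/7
True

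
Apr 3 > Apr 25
False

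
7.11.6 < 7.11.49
True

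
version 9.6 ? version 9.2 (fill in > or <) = >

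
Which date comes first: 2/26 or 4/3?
2/26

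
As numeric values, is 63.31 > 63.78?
False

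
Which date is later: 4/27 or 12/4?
12/4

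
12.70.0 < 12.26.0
False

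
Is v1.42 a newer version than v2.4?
No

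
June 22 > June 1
True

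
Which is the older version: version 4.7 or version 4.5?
version 4.5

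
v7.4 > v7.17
False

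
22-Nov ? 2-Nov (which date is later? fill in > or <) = >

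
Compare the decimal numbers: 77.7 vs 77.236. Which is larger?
77.7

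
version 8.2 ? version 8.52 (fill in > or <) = <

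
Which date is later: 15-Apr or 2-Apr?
15-Apr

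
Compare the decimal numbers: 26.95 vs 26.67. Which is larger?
26.95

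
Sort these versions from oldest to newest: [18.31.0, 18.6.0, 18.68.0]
[18.6.0, 18.31.0, 18.68.0]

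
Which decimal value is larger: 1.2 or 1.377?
1.377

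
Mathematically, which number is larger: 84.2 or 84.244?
84.244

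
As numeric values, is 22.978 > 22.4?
True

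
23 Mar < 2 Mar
False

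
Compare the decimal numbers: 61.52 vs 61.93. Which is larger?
61.93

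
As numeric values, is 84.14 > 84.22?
False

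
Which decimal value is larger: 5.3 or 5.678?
5.678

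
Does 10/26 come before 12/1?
Yes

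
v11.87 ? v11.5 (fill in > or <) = >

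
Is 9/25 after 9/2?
Yes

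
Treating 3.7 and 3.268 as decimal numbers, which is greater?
3.7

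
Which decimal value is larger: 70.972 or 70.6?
70.972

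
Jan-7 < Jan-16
True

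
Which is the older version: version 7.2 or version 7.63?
version 7.2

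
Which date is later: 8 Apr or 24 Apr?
24 Apr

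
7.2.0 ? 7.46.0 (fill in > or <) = <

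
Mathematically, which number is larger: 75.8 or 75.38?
75.8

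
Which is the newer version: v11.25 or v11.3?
v11.25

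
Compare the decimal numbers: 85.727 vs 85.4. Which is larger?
85.727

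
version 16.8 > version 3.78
True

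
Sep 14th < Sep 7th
False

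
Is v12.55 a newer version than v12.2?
Yes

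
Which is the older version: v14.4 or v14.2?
v14.2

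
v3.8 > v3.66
False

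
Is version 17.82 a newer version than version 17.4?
Yes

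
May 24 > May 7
True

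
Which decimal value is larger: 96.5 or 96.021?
96.5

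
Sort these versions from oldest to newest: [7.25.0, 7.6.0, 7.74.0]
[7.6.0, 7.25.0, 7.74.0]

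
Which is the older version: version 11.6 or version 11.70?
version 11.6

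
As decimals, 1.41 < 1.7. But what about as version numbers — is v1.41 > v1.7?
True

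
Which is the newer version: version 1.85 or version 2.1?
version 2.1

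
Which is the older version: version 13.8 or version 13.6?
version 13.6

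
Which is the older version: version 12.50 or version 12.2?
version 12.2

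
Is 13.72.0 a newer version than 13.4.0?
Yes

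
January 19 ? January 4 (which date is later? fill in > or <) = >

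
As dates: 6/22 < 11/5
True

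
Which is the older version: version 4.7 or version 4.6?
version 4.6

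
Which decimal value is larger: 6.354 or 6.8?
6.8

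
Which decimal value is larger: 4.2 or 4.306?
4.306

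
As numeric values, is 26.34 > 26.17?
True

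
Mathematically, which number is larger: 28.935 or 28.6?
28.935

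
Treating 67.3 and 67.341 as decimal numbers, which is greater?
67.341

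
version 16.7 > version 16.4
True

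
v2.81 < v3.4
True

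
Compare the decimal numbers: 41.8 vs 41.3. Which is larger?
41.8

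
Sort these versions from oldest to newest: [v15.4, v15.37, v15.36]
[v15.4, v15.36, v15.37]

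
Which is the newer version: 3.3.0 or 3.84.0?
3.84.0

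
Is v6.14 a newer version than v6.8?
Yes. Version numbers are compared segment by segment as integers, not as decimals: minor version 14 > 8, so v6.14 > v6.8 (even though the decimal 6.14 < 6.8).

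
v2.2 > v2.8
False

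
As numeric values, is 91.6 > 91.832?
False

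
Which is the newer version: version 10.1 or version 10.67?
version 10.67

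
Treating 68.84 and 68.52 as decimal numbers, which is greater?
68.84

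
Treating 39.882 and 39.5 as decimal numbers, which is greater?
39.882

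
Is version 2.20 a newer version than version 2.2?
Yes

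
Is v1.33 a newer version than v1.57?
No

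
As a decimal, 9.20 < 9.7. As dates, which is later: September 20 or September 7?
September 20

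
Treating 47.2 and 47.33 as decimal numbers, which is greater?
47.33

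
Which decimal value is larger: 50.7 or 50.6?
50.7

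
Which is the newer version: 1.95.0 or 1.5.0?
1.95.0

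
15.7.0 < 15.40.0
True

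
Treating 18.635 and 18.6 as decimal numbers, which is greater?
18.635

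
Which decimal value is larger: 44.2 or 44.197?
44.2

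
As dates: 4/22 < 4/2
False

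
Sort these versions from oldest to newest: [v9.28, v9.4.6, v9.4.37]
[v9.4.6, v9.4.37, v9.28]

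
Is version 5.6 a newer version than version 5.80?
No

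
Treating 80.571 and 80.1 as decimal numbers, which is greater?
80.571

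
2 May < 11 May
True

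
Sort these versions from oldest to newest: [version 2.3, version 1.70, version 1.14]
[version 1.14, version 1.70, version 2.3]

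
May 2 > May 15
False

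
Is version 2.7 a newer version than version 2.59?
No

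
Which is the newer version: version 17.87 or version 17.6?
version 17.87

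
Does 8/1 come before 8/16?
Yes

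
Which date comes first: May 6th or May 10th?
May 6th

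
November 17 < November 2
False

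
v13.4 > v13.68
False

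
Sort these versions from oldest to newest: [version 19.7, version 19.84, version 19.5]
[version 19.5, version 19.7, version 19.84]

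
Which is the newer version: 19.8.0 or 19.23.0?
19.23.0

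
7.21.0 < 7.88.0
True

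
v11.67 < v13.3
True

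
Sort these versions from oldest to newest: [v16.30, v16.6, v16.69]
[v16.6, v16.30, v16.69]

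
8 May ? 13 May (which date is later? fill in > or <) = <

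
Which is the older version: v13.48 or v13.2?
v13.2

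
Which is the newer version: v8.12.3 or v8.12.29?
v8.12.29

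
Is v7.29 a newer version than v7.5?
Yes. Version numbers are compared segment by segment as integers, not as decimals: minor version 29 > 5, so v7.29 > v7.5 (even though the decimal 7.29 < 7.5).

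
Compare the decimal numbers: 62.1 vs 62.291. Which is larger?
62.291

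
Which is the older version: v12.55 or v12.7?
v12.7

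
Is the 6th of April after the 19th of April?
No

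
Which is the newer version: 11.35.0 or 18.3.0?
18.3.0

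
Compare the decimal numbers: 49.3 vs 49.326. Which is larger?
49.326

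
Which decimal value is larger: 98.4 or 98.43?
98.43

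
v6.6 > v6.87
False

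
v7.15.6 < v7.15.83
True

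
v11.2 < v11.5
True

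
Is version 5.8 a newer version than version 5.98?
No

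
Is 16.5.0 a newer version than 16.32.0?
No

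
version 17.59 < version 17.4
False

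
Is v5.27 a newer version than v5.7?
Yes. Version numbers are compared segment by segment as integers, not as decimals: minor version 27 > 7, so v5.27 > v5.7 (even though the decimal 5.27 < 5.7).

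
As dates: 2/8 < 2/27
True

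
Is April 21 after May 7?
No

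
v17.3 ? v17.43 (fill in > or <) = <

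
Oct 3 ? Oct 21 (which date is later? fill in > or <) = <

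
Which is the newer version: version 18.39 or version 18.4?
version 18.39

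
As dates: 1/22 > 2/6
False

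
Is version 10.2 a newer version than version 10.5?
No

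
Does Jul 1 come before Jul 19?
Yes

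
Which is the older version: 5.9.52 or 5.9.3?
5.9.3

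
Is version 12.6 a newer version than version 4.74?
Yes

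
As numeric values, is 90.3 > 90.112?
True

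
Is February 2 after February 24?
No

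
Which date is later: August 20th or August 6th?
August 20th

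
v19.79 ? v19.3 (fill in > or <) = >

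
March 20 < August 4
True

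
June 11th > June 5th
True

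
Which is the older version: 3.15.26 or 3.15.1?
3.15.1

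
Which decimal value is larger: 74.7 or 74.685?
74.7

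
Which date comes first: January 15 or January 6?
January 6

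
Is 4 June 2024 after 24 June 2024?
No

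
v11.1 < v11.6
True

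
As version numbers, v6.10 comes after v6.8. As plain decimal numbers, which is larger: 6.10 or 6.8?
6.8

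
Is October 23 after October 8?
Yes. Day 23 comes after day 8 in October — this is a date comparison, not a decimal one (the decimal 10.23 would be smaller than 10.8).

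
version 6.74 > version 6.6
True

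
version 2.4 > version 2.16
False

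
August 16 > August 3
True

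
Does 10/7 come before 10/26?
Yes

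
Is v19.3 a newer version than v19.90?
No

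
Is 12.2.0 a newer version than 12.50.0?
No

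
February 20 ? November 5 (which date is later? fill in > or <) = <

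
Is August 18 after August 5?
Yes. Day 18 comes after day 5 in August — this is a date comparison, not a decimal one (the decimal 8.18 would be smaller than 8.5).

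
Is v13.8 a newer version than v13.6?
Yes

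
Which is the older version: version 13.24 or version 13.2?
version 13.2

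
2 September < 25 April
False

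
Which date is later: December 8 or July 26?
December 8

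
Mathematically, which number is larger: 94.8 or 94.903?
94.903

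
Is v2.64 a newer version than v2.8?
Yes. Version numbers are compared segment by segment as integers, not as decimals: minor version 64 > 8, so v2.64 > v2.8 (even though the decimal 2.64 < 2.8).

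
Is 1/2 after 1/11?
No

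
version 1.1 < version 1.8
True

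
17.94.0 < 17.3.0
False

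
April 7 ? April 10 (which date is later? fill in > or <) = <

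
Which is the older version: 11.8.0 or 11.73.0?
11.8.0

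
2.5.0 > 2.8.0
False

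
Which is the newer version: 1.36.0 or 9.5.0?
9.5.0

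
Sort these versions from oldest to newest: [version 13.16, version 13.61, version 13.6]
[version 13.6, version 13.16, version 13.61]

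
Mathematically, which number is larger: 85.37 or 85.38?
85.38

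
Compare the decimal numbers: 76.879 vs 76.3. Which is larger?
76.879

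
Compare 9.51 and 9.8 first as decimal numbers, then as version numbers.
As decimals: 9.51 < 9.8. As versions: v9.51 > v9.8 (minor version 51 > 8).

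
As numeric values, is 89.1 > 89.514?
False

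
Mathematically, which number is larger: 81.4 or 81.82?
81.82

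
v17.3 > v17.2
True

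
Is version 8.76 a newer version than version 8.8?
Yes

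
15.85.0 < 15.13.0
False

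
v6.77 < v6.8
False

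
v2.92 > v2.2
True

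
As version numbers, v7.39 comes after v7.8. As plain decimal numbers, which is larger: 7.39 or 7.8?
7.8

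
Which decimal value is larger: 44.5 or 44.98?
44.98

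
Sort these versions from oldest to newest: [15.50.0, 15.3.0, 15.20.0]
[15.3.0, 15.20.0, 15.50.0]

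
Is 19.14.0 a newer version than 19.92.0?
No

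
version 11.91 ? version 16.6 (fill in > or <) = <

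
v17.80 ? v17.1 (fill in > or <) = >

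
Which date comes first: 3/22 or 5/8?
3/22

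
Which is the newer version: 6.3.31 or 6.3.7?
6.3.31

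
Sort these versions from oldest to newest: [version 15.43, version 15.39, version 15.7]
[version 15.7, version 15.39, version 15.43]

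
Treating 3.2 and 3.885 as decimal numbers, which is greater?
3.885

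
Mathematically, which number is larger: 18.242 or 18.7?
18.7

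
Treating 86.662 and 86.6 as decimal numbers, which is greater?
86.662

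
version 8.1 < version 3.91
False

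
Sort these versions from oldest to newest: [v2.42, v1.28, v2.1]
[v1.28, v2.1, v2.42]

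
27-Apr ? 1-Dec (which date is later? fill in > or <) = <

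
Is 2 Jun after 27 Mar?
Yes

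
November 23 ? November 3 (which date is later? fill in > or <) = >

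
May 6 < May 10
True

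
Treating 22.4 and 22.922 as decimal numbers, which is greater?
22.922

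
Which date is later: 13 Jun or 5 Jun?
13 Jun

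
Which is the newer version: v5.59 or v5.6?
v5.59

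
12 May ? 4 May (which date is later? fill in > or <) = >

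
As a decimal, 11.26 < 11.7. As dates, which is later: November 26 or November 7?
November 26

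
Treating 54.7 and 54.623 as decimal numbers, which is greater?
54.7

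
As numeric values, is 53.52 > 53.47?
True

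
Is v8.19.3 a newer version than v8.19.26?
No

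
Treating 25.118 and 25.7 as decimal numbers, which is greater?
25.7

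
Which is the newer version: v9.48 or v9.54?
v9.54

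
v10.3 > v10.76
False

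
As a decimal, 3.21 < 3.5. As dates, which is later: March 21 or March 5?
March 21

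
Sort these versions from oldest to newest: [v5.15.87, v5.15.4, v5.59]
[v5.15.4, v5.15.87, v5.59]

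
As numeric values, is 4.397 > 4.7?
False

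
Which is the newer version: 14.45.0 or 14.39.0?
14.45.0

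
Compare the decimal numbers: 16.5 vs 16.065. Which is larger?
16.5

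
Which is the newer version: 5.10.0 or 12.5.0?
12.5.0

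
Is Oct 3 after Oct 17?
No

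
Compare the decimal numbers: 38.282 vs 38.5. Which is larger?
38.5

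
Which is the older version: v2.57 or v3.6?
v2.57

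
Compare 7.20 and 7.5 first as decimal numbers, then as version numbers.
As decimals: 7.20 < 7.5. As versions: v7.20 > v7.5 (minor version 20 > 5).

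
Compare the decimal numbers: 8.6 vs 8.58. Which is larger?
8.6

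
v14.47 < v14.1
False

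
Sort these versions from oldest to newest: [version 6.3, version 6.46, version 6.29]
[version 6.3, version 6.29, version 6.46]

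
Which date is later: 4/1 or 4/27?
4/27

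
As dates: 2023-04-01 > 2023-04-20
False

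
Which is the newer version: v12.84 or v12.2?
v12.84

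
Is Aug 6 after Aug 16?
No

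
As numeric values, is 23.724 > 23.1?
True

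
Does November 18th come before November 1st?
No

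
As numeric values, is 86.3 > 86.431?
False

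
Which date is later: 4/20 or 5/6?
5/6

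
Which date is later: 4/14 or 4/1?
4/14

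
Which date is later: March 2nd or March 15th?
March 15th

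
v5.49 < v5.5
False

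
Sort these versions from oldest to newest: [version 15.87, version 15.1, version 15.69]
[version 15.1, version 15.69, version 15.87]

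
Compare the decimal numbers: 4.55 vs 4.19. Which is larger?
4.55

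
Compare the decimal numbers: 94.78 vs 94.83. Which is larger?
94.83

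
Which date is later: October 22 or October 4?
October 22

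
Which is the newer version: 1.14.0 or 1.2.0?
1.14.0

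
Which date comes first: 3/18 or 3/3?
3/3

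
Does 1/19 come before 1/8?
No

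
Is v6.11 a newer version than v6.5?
Yes. Version numbers are compared segment by segment as integers, not as decimals: minor version 11 > 5, so v6.11 > v6.5 (even though the decimal 6.11 < 6.5).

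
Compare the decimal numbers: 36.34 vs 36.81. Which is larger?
36.81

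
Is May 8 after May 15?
No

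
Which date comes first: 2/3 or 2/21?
2/3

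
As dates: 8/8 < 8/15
True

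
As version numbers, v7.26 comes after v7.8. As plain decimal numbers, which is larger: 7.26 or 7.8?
7.8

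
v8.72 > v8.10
True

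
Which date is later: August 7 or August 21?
August 21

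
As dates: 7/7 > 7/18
False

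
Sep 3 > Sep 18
False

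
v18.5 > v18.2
True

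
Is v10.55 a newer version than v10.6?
Yes. Version numbers are compared segment by segment as integers, not as decimals: minor version 55 > 6, so v10.55 > v10.6 (even though the decimal 10.55 < 10.6).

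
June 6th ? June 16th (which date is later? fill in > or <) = <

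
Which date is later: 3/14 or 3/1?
3/14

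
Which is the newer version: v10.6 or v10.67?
v10.67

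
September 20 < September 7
False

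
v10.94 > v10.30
True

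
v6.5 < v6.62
True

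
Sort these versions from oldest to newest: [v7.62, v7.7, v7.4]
[v7.4, v7.7, v7.62]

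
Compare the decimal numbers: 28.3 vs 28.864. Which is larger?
28.864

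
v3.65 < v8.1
True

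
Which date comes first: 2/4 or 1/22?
1/22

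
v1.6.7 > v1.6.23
False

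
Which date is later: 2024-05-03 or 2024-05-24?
2024-05-24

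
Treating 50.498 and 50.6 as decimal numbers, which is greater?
50.6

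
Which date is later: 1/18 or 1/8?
1/18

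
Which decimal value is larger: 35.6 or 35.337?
35.6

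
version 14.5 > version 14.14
False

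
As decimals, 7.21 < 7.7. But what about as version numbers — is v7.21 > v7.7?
True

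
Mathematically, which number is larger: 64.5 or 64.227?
64.5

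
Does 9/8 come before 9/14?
Yes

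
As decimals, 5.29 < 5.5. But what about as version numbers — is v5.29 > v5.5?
True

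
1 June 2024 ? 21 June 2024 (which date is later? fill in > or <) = <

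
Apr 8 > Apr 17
False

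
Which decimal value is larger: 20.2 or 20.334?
20.334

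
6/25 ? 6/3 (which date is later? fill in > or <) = >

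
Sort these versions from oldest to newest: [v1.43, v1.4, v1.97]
[v1.4, v1.43, v1.97]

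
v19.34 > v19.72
False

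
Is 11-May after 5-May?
Yes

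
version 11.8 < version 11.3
False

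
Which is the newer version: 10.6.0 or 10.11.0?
10.11.0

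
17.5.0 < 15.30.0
False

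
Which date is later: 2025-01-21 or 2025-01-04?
2025-01-21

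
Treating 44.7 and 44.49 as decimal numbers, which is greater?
44.7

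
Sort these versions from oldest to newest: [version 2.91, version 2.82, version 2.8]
[version 2.8, version 2.82, version 2.91]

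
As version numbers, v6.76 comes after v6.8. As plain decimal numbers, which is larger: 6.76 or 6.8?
6.8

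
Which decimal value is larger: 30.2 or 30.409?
30.409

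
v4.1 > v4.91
False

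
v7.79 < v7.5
False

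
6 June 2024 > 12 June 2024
False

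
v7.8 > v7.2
True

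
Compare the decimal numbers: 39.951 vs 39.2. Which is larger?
39.951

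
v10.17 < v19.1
True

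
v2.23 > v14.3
False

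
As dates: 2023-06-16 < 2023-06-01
False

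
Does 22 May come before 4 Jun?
Yes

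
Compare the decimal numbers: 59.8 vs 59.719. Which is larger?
59.8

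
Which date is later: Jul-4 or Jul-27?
Jul-27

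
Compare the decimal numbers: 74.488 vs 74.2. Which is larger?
74.488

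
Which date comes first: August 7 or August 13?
August 7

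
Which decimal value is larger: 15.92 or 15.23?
15.92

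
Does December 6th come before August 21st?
No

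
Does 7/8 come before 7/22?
Yes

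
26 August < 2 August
False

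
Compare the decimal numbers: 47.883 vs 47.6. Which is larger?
47.883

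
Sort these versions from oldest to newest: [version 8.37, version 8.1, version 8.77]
[version 8.1, version 8.37, version 8.77]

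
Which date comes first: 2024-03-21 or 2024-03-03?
2024-03-03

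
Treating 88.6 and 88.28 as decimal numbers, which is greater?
88.6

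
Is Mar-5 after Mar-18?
No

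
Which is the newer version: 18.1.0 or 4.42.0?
18.1.0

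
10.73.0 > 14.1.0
False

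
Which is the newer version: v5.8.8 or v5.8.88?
v5.8.88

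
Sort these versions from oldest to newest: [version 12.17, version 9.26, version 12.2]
[version 9.26, version 12.2, version 12.17]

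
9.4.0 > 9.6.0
False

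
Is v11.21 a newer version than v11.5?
Yes. Version numbers are compared segment by segment as integers, not as decimals: minor version 21 > 5, so v11.21 > v11.5 (even though the decimal 11.21 < 11.5).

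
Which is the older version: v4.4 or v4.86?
v4.4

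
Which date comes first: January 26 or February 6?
January 26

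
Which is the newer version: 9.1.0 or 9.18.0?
9.18.0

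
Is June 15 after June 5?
Yes. Day 15 comes after day 5 in June — this is a date comparison, not a decimal one (the decimal 6.15 would be smaller than 6.5).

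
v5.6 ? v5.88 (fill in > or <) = <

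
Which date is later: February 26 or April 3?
April 3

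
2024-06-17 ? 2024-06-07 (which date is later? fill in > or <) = >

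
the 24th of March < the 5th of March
False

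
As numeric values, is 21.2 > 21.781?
False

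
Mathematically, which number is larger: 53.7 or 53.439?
53.7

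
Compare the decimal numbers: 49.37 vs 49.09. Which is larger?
49.37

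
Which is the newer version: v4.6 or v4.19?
v4.19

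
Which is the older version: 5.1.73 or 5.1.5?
5.1.5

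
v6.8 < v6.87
True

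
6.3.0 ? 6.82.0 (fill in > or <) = <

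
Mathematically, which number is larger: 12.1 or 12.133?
12.133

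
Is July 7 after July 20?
No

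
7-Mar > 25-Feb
True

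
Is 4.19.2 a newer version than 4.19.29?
No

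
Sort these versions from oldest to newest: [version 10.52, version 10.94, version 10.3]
[version 10.3, version 10.52, version 10.94]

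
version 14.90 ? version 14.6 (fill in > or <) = >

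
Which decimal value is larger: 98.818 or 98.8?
98.818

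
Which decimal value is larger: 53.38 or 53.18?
53.38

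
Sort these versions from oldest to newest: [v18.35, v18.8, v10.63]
[v10.63, v18.8, v18.35]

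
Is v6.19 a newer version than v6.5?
Yes. Version numbers are compared segment by segment as integers, not as decimals: minor version 19 > 5, so v6.19 > v6.5 (even though the decimal 6.19 < 6.5).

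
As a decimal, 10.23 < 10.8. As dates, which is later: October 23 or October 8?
October 23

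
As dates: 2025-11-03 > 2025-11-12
False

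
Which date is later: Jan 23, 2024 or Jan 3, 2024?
Jan 23, 2024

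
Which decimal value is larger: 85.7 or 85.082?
85.7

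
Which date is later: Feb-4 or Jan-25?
Feb-4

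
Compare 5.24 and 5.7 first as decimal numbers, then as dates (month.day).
As decimals: 5.24 < 5.7. As dates: 5/24 is later than 5/7 (day 24 > day 7).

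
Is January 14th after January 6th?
Yes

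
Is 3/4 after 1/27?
Yes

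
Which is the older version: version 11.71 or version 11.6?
version 11.6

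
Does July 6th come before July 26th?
Yes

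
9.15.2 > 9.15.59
False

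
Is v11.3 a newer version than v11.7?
No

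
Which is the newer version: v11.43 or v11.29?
v11.43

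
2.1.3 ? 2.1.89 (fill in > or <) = <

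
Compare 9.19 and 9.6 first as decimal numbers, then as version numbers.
As decimals: 9.19 < 9.6. As versions: v9.19 > v9.6 (minor version 19 > 6).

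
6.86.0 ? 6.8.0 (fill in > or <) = >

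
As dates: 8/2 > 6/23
True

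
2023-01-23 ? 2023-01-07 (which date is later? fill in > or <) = >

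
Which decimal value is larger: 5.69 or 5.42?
5.69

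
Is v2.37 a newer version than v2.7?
Yes. Version numbers are compared segment by segment as integers, not as decimals: minor version 37 > 7, so v2.37 > v2.7 (even though the decimal 2.37 < 2.7).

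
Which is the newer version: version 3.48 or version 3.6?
version 3.48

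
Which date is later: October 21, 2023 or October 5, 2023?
October 21, 2023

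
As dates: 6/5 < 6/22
True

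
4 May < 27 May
True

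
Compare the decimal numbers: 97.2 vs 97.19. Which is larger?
97.2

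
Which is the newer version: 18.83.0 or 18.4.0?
18.83.0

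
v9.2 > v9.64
False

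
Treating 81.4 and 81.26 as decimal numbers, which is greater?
81.4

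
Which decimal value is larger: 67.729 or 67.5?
67.729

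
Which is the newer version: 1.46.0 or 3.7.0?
3.7.0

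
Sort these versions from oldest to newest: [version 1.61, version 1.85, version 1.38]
[version 1.38, version 1.61, version 1.85]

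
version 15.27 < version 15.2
False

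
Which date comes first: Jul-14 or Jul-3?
Jul-3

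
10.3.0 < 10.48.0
True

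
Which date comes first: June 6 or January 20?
January 20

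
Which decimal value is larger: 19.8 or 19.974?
19.974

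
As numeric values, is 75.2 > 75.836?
False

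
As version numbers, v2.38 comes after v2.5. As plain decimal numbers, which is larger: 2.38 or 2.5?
2.5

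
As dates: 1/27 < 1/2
False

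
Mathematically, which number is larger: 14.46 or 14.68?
14.68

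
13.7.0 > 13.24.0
False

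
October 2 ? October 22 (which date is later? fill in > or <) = <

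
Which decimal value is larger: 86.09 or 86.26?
86.26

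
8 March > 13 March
False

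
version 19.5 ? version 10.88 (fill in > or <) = >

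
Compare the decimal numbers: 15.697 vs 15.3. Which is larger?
15.697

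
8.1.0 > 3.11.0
True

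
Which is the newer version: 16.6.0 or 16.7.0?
16.7.0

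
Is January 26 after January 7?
Yes. Day 26 comes after day 7 in January — this is a date comparison, not a decimal one (the decimal 1.26 would be smaller than 1.7).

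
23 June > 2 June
True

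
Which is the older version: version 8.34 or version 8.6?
version 8.6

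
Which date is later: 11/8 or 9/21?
11/8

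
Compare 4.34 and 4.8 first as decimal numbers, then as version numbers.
As decimals: 4.34 < 4.8. As versions: v4.34 > v4.8 (minor version 34 > 8).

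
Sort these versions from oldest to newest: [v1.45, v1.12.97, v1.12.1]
[v1.12.1, v1.12.97, v1.45]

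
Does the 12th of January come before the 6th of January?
No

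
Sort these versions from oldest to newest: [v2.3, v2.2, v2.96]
[v2.2, v2.3, v2.96]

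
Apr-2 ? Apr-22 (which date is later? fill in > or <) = <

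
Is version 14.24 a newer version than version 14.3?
Yes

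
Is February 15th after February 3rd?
Yes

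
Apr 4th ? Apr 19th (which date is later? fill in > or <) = <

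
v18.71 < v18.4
False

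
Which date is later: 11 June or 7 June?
11 June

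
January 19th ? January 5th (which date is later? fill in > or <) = >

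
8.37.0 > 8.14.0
True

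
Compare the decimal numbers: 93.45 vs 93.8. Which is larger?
93.8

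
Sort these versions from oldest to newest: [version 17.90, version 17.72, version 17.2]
[version 17.2, version 17.72, version 17.90]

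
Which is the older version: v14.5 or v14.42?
v14.5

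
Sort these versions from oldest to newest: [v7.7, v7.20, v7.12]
[v7.7, v7.12, v7.20]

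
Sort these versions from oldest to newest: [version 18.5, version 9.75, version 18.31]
[version 9.75, version 18.5, version 18.31]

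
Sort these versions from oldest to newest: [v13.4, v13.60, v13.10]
[v13.4, v13.10, v13.60]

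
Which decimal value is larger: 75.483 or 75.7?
75.7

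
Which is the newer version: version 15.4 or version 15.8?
version 15.8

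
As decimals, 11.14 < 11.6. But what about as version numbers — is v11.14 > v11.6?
True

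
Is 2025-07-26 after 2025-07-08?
Yes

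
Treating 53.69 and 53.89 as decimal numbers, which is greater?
53.89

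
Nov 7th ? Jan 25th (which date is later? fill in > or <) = >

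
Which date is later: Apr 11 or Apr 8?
Apr 11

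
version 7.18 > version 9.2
False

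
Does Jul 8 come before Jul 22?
Yes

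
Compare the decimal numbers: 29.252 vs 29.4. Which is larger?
29.4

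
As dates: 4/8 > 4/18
False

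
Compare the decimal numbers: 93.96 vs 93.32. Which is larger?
93.96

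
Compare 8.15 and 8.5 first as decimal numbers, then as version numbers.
As decimals: 8.15 < 8.5. As versions: v8.15 > v8.5 (minor version 15 > 5).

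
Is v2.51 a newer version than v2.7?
Yes. Version numbers are compared segment by segment as integers, not as decimals: minor version 51 > 7, so v2.51 > v2.7 (even though the decimal 2.51 < 2.7).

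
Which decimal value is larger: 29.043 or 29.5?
29.5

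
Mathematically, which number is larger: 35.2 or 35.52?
35.52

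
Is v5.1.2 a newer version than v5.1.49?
No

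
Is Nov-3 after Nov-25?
No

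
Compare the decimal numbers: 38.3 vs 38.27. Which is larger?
38.3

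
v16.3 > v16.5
False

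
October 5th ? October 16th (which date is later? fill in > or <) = <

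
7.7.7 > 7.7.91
False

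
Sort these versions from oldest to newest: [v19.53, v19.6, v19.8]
[v19.6, v19.8, v19.53]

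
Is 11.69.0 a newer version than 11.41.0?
Yes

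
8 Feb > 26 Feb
False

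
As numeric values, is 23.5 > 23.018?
True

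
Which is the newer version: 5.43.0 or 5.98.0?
5.98.0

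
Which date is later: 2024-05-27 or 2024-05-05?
2024-05-27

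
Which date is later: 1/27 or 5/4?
5/4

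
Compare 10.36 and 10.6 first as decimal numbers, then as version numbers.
As decimals: 10.36 < 10.6. As versions: v10.36 > v10.6 (minor version 36 > 6).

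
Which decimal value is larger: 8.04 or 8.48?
8.48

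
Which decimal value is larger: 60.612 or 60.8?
60.8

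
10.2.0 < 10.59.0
True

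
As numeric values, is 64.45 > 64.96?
False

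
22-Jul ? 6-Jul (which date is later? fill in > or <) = >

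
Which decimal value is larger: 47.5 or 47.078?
47.5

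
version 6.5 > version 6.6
False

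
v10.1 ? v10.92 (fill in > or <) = <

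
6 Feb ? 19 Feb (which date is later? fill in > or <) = <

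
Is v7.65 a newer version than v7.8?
Yes. Version numbers are compared segment by segment as integers, not as decimals: minor version 65 > 8, so v7.65 > v7.8 (even though the decimal 7.65 < 7.8).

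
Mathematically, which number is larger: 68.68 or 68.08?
68.68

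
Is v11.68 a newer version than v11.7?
Yes. Version numbers are compared segment by segment as integers, not as decimals: minor version 68 > 7, so v11.68 > v11.7 (even though the decimal 11.68 < 11.7).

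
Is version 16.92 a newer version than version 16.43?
Yes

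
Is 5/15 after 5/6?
Yes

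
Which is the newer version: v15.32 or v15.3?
v15.32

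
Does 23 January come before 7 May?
Yes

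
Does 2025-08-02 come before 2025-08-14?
Yes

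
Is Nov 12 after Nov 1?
Yes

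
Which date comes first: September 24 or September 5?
September 5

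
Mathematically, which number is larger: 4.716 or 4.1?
4.716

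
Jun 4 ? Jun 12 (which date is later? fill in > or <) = <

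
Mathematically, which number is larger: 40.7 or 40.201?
40.7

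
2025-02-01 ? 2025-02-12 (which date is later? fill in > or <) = <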